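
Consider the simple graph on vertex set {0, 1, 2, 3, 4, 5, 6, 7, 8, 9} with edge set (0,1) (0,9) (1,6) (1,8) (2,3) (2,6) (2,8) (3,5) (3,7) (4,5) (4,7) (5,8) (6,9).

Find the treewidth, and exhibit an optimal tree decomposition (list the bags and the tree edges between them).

Each bag holds 3 vertices, so the decomposition has width 2, which upper-bounds the treewidth. For the lower bound, G contains the cycle 0–9–6–1–0, so G is not a forest; only forests have treewidth ≤ 1, hence tw(G) ≥ 2. Therefore the treewidth is 2.

Treewidth 2.
One optimal decomposition is:
Bags: B1 = {0, 1, 9}  B2 = {1, 6, 9}  B3 = {1, 6, 8}  B4 = {2, 6, 8}  B5 = {2, 5, 8}  B6 = {2, 3, 5}  B7 = {3, 4, 5}  B8 = {3, 4, 7}
Tree: B1–B2, B2–B3, B3–B4, B4–B5, B5–B6, B6–B7, B7–B8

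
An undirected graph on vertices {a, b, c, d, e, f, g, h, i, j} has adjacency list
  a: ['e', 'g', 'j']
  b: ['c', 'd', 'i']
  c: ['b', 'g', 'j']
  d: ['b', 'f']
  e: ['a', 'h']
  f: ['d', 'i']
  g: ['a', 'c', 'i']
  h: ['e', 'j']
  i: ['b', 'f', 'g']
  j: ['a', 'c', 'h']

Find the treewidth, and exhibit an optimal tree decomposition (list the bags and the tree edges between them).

Each bag holds 3 vertices, so the decomposition has width 2, which upper-bounds the treewidth. The edges d–f–i–b–d form a cycle, so G is not a tree and its treewidth is at least 2. Therefore the treewidth is 2.

Treewidth 2.
One such decomposition:
Bags: B1 = {b, d, f}  B2 = {b, f, i}  B3 = {b, c, i}  B4 = {c, g, i}  B5 = {c, g, j}  B6 = {a, g, j}  B7 = {a, h, j}  B8 = {a, e, h}
Tree: B1–B2, B2–B3, B3–B4, B4–B5, B5–B6, B6–B7, B7–B8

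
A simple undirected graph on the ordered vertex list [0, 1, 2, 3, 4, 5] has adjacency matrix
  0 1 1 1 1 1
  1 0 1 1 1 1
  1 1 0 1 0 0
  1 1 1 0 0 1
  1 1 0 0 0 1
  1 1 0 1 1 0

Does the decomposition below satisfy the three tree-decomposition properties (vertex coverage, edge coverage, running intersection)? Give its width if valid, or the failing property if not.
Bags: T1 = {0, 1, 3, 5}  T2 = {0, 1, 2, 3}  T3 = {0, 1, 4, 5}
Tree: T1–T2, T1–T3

Yes; width 3.

Vertex coverage: the bags together contain {0, 1, 2, 3, 4, 5}, the full vertex set. Edge coverage: each edge of G has both endpoints in at least one bag. Running intersection: for every vertex, the bags containing it form a connected subtree. All three properties hold, so this is a valid tree decomposition of width max|bag| − 1 = 3, and hence tw(G) ≤ 3.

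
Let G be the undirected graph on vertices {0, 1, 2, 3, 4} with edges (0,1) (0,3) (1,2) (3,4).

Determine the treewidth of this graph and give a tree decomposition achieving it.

The largest bag has 2 vertices, giving width 1; this decomposition certifies tw(G) ≤ 1. G has an edge, so its treewidth is at least 1. Hence tw(G) = 1 exactly.

Treewidth 1.
Bags: B1 = {1, 2}  B2 = {0, 1}  B3 = {0, 3}  B4 = {3, 4}
Tree: B1–B2, B2–B3, B3–B4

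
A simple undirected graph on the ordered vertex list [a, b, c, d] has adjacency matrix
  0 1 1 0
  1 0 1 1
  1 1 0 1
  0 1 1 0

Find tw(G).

2

A width-2 tree decomposition is:
Bags: B1 = {a, b, c}  B2 = {b, c, d}
Tree: B1–B2
Every bag has size at most 3, so the width is 3 − 1 = 2 and tw(G) ≤ 2. On the other hand G contains the 3-clique {b, c, d}. A clique must lie in a single bag of any decomposition, so no decomposition can have width below 2. Therefore the treewidth is 2.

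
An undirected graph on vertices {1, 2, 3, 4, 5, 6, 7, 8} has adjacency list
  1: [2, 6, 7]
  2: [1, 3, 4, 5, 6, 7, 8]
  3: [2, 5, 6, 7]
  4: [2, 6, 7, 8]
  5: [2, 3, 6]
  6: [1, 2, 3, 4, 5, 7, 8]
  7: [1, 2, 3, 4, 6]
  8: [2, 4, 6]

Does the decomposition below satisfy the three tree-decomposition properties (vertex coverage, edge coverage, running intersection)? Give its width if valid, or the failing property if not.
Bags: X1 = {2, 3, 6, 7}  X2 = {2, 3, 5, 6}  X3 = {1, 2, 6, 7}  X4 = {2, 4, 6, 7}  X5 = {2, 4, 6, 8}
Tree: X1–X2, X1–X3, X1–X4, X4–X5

Vertex coverage: the bags together contain {1, 2, 3, 4, 5, 6, 7, 8}, the full vertex set. Edge coverage: each edge of G has both endpoints in at least one bag. Running intersection: for every vertex, the bags containing it form a connected subtree. All three properties hold, so this is a valid tree decomposition of width max|bag| − 1 = 3, and hence tw(G) ≤ 3.

Yes; width 3.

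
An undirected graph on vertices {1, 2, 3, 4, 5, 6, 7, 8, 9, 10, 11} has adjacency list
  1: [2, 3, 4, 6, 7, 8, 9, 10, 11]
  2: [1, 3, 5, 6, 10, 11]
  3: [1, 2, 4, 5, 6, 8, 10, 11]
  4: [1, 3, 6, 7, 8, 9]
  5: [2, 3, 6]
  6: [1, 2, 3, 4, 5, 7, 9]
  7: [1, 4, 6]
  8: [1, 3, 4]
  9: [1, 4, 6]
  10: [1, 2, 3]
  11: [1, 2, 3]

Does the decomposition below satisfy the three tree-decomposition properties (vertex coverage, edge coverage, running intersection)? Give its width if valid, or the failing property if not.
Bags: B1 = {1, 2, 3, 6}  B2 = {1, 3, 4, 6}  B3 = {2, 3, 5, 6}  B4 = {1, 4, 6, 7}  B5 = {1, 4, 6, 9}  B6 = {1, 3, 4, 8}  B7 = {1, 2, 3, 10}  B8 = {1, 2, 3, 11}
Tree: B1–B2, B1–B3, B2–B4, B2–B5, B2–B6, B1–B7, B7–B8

Every vertex of G appears in some bag (union = {1, 2, 3, 4, 5, 6, 7, 8, 9, 10, 11}); every edge is covered by a bag; and for each vertex v the set of bags containing v is connected in the bag tree. The decomposition is therefore valid. The largest bag has 4 vertices, so the width is 3.

Yes; width 3.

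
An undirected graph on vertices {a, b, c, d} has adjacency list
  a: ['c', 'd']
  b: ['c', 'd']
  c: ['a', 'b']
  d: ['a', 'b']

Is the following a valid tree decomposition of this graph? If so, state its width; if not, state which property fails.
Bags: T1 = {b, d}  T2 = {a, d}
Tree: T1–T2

No — vertex c appears in no bag.

A tree decomposition must satisfy three properties: every vertex lies in some bag; for every edge, both endpoints lie together in some bag; and for every vertex, the bags containing it form a connected subtree. Here vertex c appears in no bag, so the decomposition is invalid.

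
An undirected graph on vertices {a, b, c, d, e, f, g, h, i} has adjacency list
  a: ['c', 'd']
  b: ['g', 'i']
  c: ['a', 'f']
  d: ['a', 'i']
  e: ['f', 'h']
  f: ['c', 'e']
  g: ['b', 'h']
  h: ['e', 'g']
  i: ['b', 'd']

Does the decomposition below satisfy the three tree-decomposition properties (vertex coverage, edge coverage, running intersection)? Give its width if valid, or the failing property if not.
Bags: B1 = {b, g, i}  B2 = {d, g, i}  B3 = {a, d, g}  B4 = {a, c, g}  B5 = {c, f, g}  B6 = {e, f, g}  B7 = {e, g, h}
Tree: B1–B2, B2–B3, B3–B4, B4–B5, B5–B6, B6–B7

Vertex coverage: the bags together contain {a, b, c, d, e, f, g, h, i}, the full vertex set. Edge coverage: each edge of G has both endpoints in at least one bag. Running intersection: for every vertex, the bags containing it form a connected subtree. All three properties hold, so this is a valid tree decomposition of width max|bag| − 1 = 2, and hence tw(G) ≤ 2.

Yes; width 2.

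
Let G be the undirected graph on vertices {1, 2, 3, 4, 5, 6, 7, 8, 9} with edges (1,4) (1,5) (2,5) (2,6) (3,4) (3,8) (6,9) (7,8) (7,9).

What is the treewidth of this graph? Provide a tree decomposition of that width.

The largest bag has 3 vertices, giving width 2; this decomposition certifies tw(G) ≤ 2. Since 8–3–4–1–5–2–6–9–7–8 is a cycle in G, G is not acyclic. Forests are exactly the graphs of treewidth ≤ 1, so tw(G) ≥ 2. Combining the bounds, tw(G) = 2.

Treewidth 2.
One such decomposition:
Bags: B1 = {3, 4, 8}  B2 = {1, 4, 8}  B3 = {1, 5, 8}  B4 = {2, 5, 8}  B5 = {2, 6, 8}  B6 = {6, 8, 9}  B7 = {7, 8, 9}
Tree: B1–B2, B2–B3, B3–B4, B4–B5, B5–B6, B6–B7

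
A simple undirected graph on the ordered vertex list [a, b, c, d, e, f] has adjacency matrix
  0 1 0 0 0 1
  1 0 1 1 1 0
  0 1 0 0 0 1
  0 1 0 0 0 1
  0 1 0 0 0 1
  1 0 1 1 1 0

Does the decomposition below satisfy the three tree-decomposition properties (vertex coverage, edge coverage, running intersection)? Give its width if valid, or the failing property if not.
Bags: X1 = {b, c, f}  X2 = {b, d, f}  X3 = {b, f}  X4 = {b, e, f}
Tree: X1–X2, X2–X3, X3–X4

A tree decomposition must satisfy three properties: every vertex lies in some bag; for every edge, both endpoints lie together in some bag; and for every vertex, the bags containing it form a connected subtree. Here vertex a appears in no bag, so the decomposition is invalid.

No — vertex a appears in no bag.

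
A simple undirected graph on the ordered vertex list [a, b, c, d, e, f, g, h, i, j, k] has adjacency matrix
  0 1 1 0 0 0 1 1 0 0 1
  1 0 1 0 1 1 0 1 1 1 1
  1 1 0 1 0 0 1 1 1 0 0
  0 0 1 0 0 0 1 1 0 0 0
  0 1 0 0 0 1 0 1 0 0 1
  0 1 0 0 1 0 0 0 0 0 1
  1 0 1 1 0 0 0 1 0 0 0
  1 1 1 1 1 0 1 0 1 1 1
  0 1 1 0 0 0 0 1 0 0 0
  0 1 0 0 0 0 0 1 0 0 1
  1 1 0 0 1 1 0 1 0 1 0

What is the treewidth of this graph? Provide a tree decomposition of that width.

Every bag has size at most 4, so the width is 4 − 1 = 3 and tw(G) ≤ 3. For the lower bound, the 4 vertices {c, d, g, h} are pairwise adjacent, and any tree decomposition puts a clique entirely inside one bag — forcing width ≥ 3. Therefore the treewidth is 3.

Treewidth 3.
Bags: B1 = {b, e, h, k}  B2 = {b, e, f, k}  B3 = {a, b, h, k}  B4 = {a, b, c, h}  B5 = {a, c, g, h}  B6 = {b, c, h, i}  B7 = {c, d, g, h}  B8 = {b, h, j, k}
Tree: B1–B2, B1–B3, B3–B4, B4–B5, B4–B6, B5–B7, B1–B8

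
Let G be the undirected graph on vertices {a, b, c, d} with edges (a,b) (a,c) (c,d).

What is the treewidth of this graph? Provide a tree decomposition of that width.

Every bag has size at most 2, so the width is 2 − 1 = 1 and tw(G) ≤ 1. G has an edge, so its treewidth is at least 1. The upper and lower bounds meet at 1, so that is the treewidth.

Treewidth 1.
One optimal decomposition is:
Bags: B1 = {c, d}  B2 = {a, c}  B3 = {a, b}
Tree: B1–B2, B2–B3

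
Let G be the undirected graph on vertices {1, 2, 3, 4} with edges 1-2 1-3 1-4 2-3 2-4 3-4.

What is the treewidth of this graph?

A width-3 tree decomposition is:
Bags: B1 = {1, 2, 3, 4}
Tree: (single bag)
With just one bag of size 4, the width is 4 − 1 = 3, so tw(G) ≤ 3. On the other hand G contains the 4-clique {1, 2, 3, 4}. A clique must lie in a single bag of any decomposition, so no decomposition can have width below 3. Hence tw(G) = 3 exactly.

3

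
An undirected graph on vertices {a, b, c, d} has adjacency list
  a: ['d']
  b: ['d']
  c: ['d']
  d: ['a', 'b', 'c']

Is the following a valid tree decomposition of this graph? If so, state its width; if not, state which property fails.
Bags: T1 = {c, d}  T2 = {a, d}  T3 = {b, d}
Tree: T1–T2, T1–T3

Every vertex of G appears in some bag (union = {a, b, c, d}); every edge is covered by a bag; and for each vertex v the set of bags containing v is connected in the bag tree. The decomposition is therefore valid. The largest bag has 2 vertices, so the width is 1.

Yes; width 1.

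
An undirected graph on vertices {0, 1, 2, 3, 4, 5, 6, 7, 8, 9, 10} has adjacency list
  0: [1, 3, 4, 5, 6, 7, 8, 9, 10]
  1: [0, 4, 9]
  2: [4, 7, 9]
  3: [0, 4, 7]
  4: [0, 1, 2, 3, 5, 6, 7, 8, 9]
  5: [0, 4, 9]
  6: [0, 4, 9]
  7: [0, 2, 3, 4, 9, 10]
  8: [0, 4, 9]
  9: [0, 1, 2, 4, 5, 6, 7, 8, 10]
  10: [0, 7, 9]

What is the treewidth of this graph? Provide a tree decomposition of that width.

Treewidth 3.
Bags: B1 = {0, 4, 5, 9}  B2 = {0, 4, 7, 9}  B3 = {0, 1, 4, 9}  B4 = {0, 4, 8, 9}  B5 = {2, 4, 7, 9}  B6 = {0, 7, 9, 10}  B7 = {0, 3, 4, 7}  B8 = {0, 4, 6, 9}
Tree: B1–B2, B1–B3, B3–B4, B2–B5, B2–B6, B2–B7, B3–B8

The largest bag has 4 vertices, giving width 3; this decomposition certifies tw(G) ≤ 3. On the other hand G contains the 4-clique {0, 7, 9, 10}. A clique must lie in a single bag of any decomposition, so no decomposition can have width below 3. The upper and lower bounds meet at 3, so that is the treewidth.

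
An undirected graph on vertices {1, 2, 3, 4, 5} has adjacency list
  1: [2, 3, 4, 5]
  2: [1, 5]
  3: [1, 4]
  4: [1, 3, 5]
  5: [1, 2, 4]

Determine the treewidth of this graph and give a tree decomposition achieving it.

The largest bag has 3 vertices, giving width 2; this decomposition certifies tw(G) ≤ 2. For the lower bound, the 3 vertices {1, 2, 5} are pairwise adjacent, and any tree decomposition puts a clique entirely inside one bag — forcing width ≥ 2. The upper and lower bounds meet at 2, so that is the treewidth.

Treewidth 2.
One optimal decomposition is:
Bags: B1 = {1, 4, 5}  B2 = {1, 3, 4}  B3 = {1, 2, 5}
Tree: B1–B2, B1–B3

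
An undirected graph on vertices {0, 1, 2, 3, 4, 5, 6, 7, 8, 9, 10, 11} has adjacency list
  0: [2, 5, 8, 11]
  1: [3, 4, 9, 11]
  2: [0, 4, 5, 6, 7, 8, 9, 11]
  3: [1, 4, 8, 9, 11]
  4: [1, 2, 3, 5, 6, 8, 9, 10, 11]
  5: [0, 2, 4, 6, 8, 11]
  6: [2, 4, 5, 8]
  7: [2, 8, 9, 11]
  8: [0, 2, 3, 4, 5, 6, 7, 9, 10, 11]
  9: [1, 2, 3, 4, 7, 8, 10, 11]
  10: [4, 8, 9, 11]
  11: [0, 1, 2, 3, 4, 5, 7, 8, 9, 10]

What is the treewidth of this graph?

4

A width-4 tree decomposition is:
Bags: B1 = {2, 4, 5, 6, 8}  B2 = {2, 4, 5, 8, 11}  B3 = {0, 2, 5, 8, 11}  B4 = {2, 4, 8, 9, 11}  B5 = {3, 4, 8, 9, 11}  B6 = {4, 8, 9, 10, 11}  B7 = {1, 3, 4, 9, 11}  B8 = {2, 7, 8, 9, 11}
Tree: B1–B2, B2–B3, B2–B4, B4–B5, B5–B6, B5–B7, B4–B8
Every bag has size at most 5, so the width is 5 − 1 = 4 and tw(G) ≤ 4. Conversely, {4, 8, 9, 10, 11} is a clique of size 5, and the vertices of any clique must share a bag in every tree decomposition; so some bag has ≥ 5 vertices and tw(G) ≥ 4. Hence tw(G) = 4 exactly.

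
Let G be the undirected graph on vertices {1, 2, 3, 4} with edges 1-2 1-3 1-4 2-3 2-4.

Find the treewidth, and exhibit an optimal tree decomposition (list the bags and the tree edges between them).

Each bag holds 3 vertices, so the decomposition has width 2, which upper-bounds the treewidth. Conversely, {1, 2, 3} is a clique of size 3, and the vertices of any clique must share a bag in every tree decomposition; so some bag has ≥ 3 vertices and tw(G) ≥ 2. Hence tw(G) = 2 exactly.

Treewidth 2.
One such decomposition:
Bags: B1 = {1, 2, 3}  B2 = {1, 2, 4}
Tree: B1–B2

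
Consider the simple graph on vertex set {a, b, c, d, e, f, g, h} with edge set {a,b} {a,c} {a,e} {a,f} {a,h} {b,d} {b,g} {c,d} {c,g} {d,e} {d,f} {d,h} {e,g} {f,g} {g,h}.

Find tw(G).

A width-3 tree decomposition is:
Bags: B1 = {a, d, e, g}  B2 = {a, d, f, g}  B3 = {a, c, d, g}  B4 = {a, d, g, h}  B5 = {a, b, d, g}
Tree: B1–B2, B2–B3, B3–B4, B4–B5
The largest bag has 4 vertices, giving width 3; this decomposition certifies tw(G) ≤ 3. For the lower bound: the 4 vertex sets {e,g}, {d,f}, {a}, {c} are disjoint, each induces a connected subgraph, and every pair is joined by at least one edge of G. Contracting each set to a single vertex therefore yields K_{4} as a minor, and since treewidth is minor-monotone, tw(G) ≥ tw(K_{4}) = 3. Hence tw(G) = 3 exactly.

3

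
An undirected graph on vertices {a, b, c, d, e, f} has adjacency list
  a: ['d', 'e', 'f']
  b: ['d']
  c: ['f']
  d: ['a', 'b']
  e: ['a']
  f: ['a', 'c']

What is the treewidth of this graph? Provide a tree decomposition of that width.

Treewidth 1.
One such decomposition:
Bags: B1 = {a, d}  B2 = {a, f}  B3 = {b, d}  B4 = {c, f}  B5 = {a, e}
Tree: B1–B2, B1–B3, B2–B4, B2–B5

The largest bag has 2 vertices, giving width 1; this decomposition certifies tw(G) ≤ 1. Any graph with an edge has treewidth ≥ 1, and G has the edge a–d. Combining the bounds, tw(G) = 1.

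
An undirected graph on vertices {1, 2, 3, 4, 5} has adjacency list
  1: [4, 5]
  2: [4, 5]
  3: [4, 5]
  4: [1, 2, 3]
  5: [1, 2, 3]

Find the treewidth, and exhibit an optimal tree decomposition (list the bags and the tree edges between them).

Every bag has size at most 3, so the width is 3 − 1 = 2 and tw(G) ≤ 2. Since 5–3–4–2–5 is a cycle in G, G is not acyclic. Forests are exactly the graphs of treewidth ≤ 1, so tw(G) ≥ 2. Therefore the treewidth is 2.

Treewidth 2.
One such decomposition:
Bags: B1 = {3, 4, 5}  B2 = {2, 4, 5}  B3 = {1, 4, 5}
Tree: B1–B2, B2–B3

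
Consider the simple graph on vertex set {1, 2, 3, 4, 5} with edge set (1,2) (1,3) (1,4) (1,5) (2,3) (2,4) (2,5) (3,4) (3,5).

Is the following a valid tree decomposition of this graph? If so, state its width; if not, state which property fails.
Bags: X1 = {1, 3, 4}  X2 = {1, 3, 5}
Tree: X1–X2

A tree decomposition must satisfy three properties: every vertex lies in some bag; for every edge, both endpoints lie together in some bag; and for every vertex, the bags containing it form a connected subtree. Here vertex 2 appears in no bag, so the decomposition is invalid.

No — vertex 2 appears in no bag.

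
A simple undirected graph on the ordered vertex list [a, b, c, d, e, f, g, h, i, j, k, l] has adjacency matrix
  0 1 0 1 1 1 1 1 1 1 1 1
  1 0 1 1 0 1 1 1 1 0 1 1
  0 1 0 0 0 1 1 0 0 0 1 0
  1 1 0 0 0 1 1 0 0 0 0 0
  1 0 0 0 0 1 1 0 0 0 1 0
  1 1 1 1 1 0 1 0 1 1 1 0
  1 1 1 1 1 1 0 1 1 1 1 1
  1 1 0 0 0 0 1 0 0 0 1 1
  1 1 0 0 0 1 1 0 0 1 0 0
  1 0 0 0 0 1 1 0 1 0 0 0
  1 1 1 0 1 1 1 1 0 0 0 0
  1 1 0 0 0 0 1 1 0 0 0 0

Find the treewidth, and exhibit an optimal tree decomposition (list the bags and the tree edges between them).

Treewidth 4.
One such decomposition:
Bags: B1 = {a, b, d, f, g}  B2 = {a, b, f, g, k}  B3 = {b, c, f, g, k}  B4 = {a, b, g, h, k}  B5 = {a, b, f, g, i}  B6 = {a, b, g, h, l}  B7 = {a, e, f, g, k}  B8 = {a, f, g, i, j}
Tree: B1–B2, B2–B3, B2–B4, B2–B5, B4–B6, B2–B7, B5–B8

The largest bag has 5 vertices, giving width 4; this decomposition certifies tw(G) ≤ 4. Conversely, {b, c, f, g, k} is a clique of size 5, and the vertices of any clique must share a bag in every tree decomposition; so some bag has ≥ 5 vertices and tw(G) ≥ 4. The upper and lower bounds meet at 4, so that is the treewidth.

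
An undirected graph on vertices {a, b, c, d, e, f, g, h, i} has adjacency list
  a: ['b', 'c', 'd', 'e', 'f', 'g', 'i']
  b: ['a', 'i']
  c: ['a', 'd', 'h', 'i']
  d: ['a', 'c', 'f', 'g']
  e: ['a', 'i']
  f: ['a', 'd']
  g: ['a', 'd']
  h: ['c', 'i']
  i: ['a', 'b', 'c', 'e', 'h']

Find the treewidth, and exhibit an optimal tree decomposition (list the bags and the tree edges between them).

Each bag holds 3 vertices, so the decomposition has width 2, which upper-bounds the treewidth. Conversely, {c, h, i} is a clique of size 3, and the vertices of any clique must share a bag in every tree decomposition; so some bag has ≥ 3 vertices and tw(G) ≥ 2. Therefore the treewidth is 2.

Treewidth 2.
One such decomposition:
Bags: B1 = {a, c, d}  B2 = {a, d, g}  B3 = {a, d, f}  B4 = {a, c, i}  B5 = {a, b, i}  B6 = {a, e, i}  B7 = {c, h, i}
Tree: B1–B2, B2–B3, B1–B4, B4–B5, B5–B6, B4–B7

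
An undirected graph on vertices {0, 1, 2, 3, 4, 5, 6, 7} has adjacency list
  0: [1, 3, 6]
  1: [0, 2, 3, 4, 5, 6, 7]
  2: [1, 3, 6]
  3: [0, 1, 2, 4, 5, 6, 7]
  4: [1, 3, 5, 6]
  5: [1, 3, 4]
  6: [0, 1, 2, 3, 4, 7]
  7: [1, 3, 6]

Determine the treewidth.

A width-3 tree decomposition is:
Bags: B1 = {1, 3, 4, 6}  B2 = {1, 3, 6, 7}  B3 = {0, 1, 3, 6}  B4 = {1, 3, 4, 5}  B5 = {1, 2, 3, 6}
Tree: B1–B2, B2–B3, B1–B4, B1–B5
Every bag has size at most 4, so the width is 4 − 1 = 3 and tw(G) ≤ 3. For the lower bound, the 4 vertices {1, 3, 4, 5} are pairwise adjacent, and any tree decomposition puts a clique entirely inside one bag — forcing width ≥ 3. The upper and lower bounds meet at 3, so that is the treewidth.

3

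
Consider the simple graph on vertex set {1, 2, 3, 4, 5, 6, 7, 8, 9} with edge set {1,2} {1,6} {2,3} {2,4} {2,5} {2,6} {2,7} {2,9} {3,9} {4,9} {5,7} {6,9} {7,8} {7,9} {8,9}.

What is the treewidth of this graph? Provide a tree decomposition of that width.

The largest bag has 3 vertices, giving width 2; this decomposition certifies tw(G) ≤ 2. On the other hand G contains the 3-clique {7, 8, 9}. A clique must lie in a single bag of any decomposition, so no decomposition can have width below 2. Hence tw(G) = 2 exactly.

Treewidth 2.
One optimal decomposition is:
Bags: B1 = {2, 7, 9}  B2 = {2, 5, 7}  B3 = {7, 8, 9}  B4 = {2, 6, 9}  B5 = {2, 3, 9}  B6 = {2, 4, 9}  B7 = {1, 2, 6}
Tree: B1–B2, B1–B3, B1–B4, B4–B5, B5–B6, B4–B7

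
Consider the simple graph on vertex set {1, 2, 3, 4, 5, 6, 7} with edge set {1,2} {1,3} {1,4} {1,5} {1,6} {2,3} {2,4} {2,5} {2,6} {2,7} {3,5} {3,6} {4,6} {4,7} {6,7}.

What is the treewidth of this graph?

3

A width-3 tree decomposition is:
Bags: B1 = {1, 2, 4, 6}  B2 = {1, 2, 3, 6}  B3 = {1, 2, 3, 5}  B4 = {2, 4, 6, 7}
Tree: B1–B2, B2–B3, B1–B4
Every bag has size at most 4, so the width is 4 − 1 = 3 and tw(G) ≤ 3. Conversely, {1, 2, 3, 5} is a clique of size 4, and the vertices of any clique must share a bag in every tree decomposition; so some bag has ≥ 4 vertices and tw(G) ≥ 3. Therefore the treewidth is 3.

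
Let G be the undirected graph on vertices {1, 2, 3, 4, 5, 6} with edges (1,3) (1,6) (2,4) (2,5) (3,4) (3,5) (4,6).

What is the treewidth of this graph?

2

A width-2 tree decomposition is:
Bags: B1 = {1, 3, 6}  B2 = {3, 4, 6}  B3 = {3, 4, 5}  B4 = {2, 4, 5}
Tree: B1–B2, B2–B3, B3–B4
Every bag has size at most 3, so the width is 3 − 1 = 2 and tw(G) ≤ 2. For the lower bound, G contains the cycle 1–6–4–3–1, so G is not a forest; only forests have treewidth ≤ 1, hence tw(G) ≥ 2. Combining the bounds, tw(G) = 2.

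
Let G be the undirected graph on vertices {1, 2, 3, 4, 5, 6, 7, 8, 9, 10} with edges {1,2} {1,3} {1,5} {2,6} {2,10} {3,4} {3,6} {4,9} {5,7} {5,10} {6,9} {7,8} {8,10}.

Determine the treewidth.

2

A width-2 tree decomposition is:
Bags: B1 = {7, 8, 10}  B2 = {5, 7, 10}  B3 = {2, 5, 10}  B4 = {1, 2, 5}  B5 = {1, 2, 6}  B6 = {1, 3, 6}  B7 = {3, 6, 9}  B8 = {3, 4, 9}
Tree: B1–B2, B2–B3, B3–B4, B4–B5, B5–B6, B6–B7, B7–B8
The largest bag has 3 vertices, giving width 2; this decomposition certifies tw(G) ≤ 2. The edges 8–7–5–10–8 form a cycle, so G is not a tree and its treewidth is at least 2. Hence tw(G) = 2 exactly.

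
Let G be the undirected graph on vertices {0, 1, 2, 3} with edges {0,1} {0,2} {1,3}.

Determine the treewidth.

1

A width-1 tree decomposition is:
Bags: B1 = {1, 3}  B2 = {0, 1}  B3 = {0, 2}
Tree: B1–B2, B2–B3
The largest bag has 2 vertices, giving width 1; this decomposition certifies tw(G) ≤ 1. Any graph with an edge has treewidth ≥ 1, and G has the edge 3–1. Therefore the treewidth is 1.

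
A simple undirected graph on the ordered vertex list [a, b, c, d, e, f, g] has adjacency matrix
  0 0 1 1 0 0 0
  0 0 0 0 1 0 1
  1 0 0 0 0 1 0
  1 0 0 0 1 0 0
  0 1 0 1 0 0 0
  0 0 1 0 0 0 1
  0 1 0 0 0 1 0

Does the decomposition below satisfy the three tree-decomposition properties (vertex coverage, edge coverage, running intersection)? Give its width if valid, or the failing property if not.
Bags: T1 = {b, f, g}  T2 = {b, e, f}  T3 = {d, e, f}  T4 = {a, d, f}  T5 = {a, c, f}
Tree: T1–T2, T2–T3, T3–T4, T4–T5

Every vertex of G appears in some bag (union = {a, b, c, d, e, f, g}); every edge is covered by a bag; and for each vertex v the set of bags containing v is connected in the bag tree. The decomposition is therefore valid. The largest bag has 3 vertices, so the width is 2.

Yes; width 2.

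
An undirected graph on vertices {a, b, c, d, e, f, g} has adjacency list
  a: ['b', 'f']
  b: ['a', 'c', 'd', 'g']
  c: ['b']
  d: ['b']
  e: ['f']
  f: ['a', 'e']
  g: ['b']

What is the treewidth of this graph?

1

A width-1 tree decomposition is:
Bags: B1 = {a, b}  B2 = {a, f}  B3 = {e, f}  B4 = {b, c}  B5 = {b, g}  B6 = {b, d}
Tree: B1–B2, B2–B3, B1–B4, B1–B5, B4–B6
Each bag holds 2 vertices, so the decomposition has width 1, which upper-bounds the treewidth. G has an edge, so its treewidth is at least 1. The upper and lower bounds meet at 1, so that is the treewidth.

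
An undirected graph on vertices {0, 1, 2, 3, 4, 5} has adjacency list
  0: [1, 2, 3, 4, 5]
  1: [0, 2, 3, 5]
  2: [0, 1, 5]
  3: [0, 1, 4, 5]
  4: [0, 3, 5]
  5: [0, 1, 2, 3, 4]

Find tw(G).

A width-3 tree decomposition is:
Bags: B1 = {0, 1, 3, 5}  B2 = {0, 1, 2, 5}  B3 = {0, 3, 4, 5}
Tree: B1–B2, B1–B3
The largest bag has 4 vertices, giving width 3; this decomposition certifies tw(G) ≤ 3. Conversely, {0, 1, 2, 5} is a clique of size 4, and the vertices of any clique must share a bag in every tree decomposition; so some bag has ≥ 4 vertices and tw(G) ≥ 3. Therefore the treewidth is 3.

3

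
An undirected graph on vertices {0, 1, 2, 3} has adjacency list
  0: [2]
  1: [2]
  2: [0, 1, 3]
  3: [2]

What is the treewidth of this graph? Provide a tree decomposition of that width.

Treewidth 1.
Bags: B1 = {0, 2}  B2 = {1, 2}  B3 = {2, 3}
Tree: B1–B2, B1–B3

The largest bag has 2 vertices, giving width 1; this decomposition certifies tw(G) ≤ 1. Any graph with an edge has treewidth ≥ 1, and G has the edge 0–2. Combining the bounds, tw(G) = 1.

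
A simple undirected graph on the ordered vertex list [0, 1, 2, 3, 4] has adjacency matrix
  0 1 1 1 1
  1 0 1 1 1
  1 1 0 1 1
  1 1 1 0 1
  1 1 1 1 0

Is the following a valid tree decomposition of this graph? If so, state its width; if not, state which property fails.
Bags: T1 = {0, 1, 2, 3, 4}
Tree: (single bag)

Vertex coverage: the bags together contain {0, 1, 2, 3, 4}, the full vertex set. Edge coverage: each edge of G has both endpoints in at least one bag. Running intersection: for every vertex, the bags containing it form a connected subtree. All three properties hold, so this is a valid tree decomposition of width max|bag| − 1 = 4, and hence tw(G) ≤ 4.

Yes; width 4.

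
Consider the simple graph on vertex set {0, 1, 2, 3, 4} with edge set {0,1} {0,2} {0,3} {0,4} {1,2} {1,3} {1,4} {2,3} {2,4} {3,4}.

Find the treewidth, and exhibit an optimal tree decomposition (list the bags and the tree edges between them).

A single bag containing all 5 vertices is trivially a valid decomposition of width 4. On the other hand G contains the 5-clique {0, 1, 2, 3, 4}. A clique must lie in a single bag of any decomposition, so no decomposition can have width below 4. Combining the bounds, tw(G) = 4.

Treewidth 4.
One such decomposition:
Bags: B1 = {0, 1, 2, 3, 4}
Tree: (single bag)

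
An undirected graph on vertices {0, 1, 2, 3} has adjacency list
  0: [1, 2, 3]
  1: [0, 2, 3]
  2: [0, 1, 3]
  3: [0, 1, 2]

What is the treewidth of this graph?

A width-3 tree decomposition is:
Bags: B1 = {0, 1, 2, 3}
Tree: (single bag)
With just one bag of size 4, the width is 4 − 1 = 3, so tw(G) ≤ 3. For the lower bound, the 4 vertices {0, 1, 2, 3} are pairwise adjacent, and any tree decomposition puts a clique entirely inside one bag — forcing width ≥ 3. Combining the bounds, tw(G) = 3.

3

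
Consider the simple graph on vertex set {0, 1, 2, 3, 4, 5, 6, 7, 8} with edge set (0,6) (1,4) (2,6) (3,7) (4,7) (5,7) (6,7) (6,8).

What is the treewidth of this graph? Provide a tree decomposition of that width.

Treewidth 1.
One such decomposition:
Bags: B1 = {4, 7}  B2 = {6, 7}  B3 = {2, 6}  B4 = {5, 7}  B5 = {0, 6}  B6 = {1, 4}  B7 = {6, 8}  B8 = {3, 7}
Tree: B1–B2, B2–B3, B1–B4, B2–B5, B1–B6, B5–B7, B4–B8

Each bag holds 2 vertices, so the decomposition has width 1, which upper-bounds the treewidth. Any graph with an edge has treewidth ≥ 1, and G has the edge 4–7. The upper and lower bounds meet at 1, so that is the treewidth.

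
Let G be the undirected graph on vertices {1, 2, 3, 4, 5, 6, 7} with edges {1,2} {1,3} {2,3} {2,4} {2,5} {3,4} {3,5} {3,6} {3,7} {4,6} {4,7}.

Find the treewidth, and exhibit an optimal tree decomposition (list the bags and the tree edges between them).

Every bag has size at most 3, so the width is 3 − 1 = 2 and tw(G) ≤ 2. Conversely, {1, 2, 3} is a clique of size 3, and the vertices of any clique must share a bag in every tree decomposition; so some bag has ≥ 3 vertices and tw(G) ≥ 2. Therefore the treewidth is 2.

Treewidth 2.
Bags: B1 = {2, 3, 4}  B2 = {2, 3, 5}  B3 = {3, 4, 7}  B4 = {1, 2, 3}  B5 = {3, 4, 6}
Tree: B1–B2, B1–B3, B2–B4, B3–B5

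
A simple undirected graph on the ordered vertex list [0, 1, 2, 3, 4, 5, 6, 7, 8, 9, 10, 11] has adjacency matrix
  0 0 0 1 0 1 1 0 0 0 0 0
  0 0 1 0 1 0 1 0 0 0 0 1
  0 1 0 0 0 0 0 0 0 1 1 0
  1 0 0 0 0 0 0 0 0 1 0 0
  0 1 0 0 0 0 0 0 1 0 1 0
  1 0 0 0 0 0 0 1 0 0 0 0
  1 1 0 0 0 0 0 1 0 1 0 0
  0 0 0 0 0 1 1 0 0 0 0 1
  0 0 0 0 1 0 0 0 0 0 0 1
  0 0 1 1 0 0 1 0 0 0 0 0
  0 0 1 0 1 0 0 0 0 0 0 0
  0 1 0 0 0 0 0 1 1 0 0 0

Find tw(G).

A width-3 tree decomposition is:
Bags: B1 = {2, 4, 8, 10}  B2 = {1, 2, 4, 8}  B3 = {1, 2, 8, 11}  B4 = {1, 2, 9, 11}  B5 = {1, 6, 9, 11}  B6 = {6, 7, 9, 11}  B7 = {3, 6, 7, 9}  B8 = {0, 3, 6, 7}  B9 = {0, 3, 5, 7}
Tree: B1–B2, B2–B3, B3–B4, B4–B5, B5–B6, B6–B7, B7–B8, B8–B9
Every bag has size at most 4, so the width is 4 − 1 = 3 and tw(G) ≤ 3. For the lower bound: the 4 vertex sets {4,8,10}, {2}, {1}, {6,7,9,11} are disjoint, each induces a connected subgraph, and every pair is joined by at least one edge of G. Contracting each set to a single vertex therefore yields K_{4} as a minor, and since treewidth is minor-monotone, tw(G) ≥ tw(K_{4}) = 3. Combining the bounds, tw(G) = 3.

3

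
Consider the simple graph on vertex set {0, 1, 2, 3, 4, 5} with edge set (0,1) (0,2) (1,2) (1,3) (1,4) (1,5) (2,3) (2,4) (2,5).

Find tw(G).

A width-2 tree decomposition is:
Bags: B1 = {1, 2, 4}  B2 = {1, 2, 3}  B3 = {1, 2, 5}  B4 = {0, 1, 2}
Tree: B1–B2, B1–B3, B2–B4
Every bag has size at most 3, so the width is 3 − 1 = 2 and tw(G) ≤ 2. On the other hand G contains the 3-clique {0, 1, 2}. A clique must lie in a single bag of any decomposition, so no decomposition can have width below 2. Hence tw(G) = 2 exactly.

2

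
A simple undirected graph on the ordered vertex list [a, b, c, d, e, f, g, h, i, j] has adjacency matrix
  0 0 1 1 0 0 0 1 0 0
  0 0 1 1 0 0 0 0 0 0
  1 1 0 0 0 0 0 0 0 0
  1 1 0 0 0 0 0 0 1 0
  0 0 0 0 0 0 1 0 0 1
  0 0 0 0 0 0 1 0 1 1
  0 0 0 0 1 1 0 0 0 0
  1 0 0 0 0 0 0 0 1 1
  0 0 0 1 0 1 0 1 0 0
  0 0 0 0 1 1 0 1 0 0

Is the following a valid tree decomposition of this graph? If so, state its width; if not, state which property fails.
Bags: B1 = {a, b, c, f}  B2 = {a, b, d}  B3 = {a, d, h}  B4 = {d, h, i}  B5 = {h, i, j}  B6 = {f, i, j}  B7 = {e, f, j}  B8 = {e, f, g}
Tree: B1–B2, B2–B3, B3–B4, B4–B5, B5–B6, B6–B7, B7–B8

No — bags containing vertex f are not connected in the tree.

A tree decomposition must satisfy three properties: every vertex lies in some bag; for every edge, both endpoints lie together in some bag; and for every vertex, the bags containing it form a connected subtree. Here bags containing vertex f are not connected in the tree, so the decomposition is invalid.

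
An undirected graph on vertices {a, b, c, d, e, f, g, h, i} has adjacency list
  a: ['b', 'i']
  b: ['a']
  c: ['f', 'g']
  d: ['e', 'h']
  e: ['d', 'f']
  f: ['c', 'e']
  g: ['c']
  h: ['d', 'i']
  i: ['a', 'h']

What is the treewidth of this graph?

A width-1 tree decomposition is:
Bags: B1 = {a, b}  B2 = {a, i}  B3 = {h, i}  B4 = {d, h}  B5 = {d, e}  B6 = {e, f}  B7 = {c, f}  B8 = {c, g}
Tree: B1–B2, B2–B3, B3–B4, B4–B5, B5–B6, B6–B7, B7–B8
Every bag has size at most 2, so the width is 2 − 1 = 1 and tw(G) ≤ 1. G has an edge, so its treewidth is at least 1. The upper and lower bounds meet at 1, so that is the treewidth.

1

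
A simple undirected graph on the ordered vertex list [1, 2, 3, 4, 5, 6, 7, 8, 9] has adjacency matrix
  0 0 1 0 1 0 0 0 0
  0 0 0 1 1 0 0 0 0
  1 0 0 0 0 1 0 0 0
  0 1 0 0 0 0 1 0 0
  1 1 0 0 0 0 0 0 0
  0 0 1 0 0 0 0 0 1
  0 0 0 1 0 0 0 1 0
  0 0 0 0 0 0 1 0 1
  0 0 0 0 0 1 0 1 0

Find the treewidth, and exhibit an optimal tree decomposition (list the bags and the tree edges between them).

Treewidth 2.
Bags: B1 = {1, 3, 6}  B2 = {1, 5, 6}  B3 = {2, 5, 6}  B4 = {2, 4, 6}  B5 = {4, 6, 7}  B6 = {6, 7, 8}  B7 = {6, 8, 9}
Tree: B1–B2, B2–B3, B3–B4, B4–B5, B5–B6, B6–B7

Every bag has size at most 3, so the width is 3 − 1 = 2 and tw(G) ≤ 2. The edges 6–3–1–5–2–4–7–8–9–6 form a cycle, so G is not a tree and its treewidth is at least 2. Combining the bounds, tw(G) = 2.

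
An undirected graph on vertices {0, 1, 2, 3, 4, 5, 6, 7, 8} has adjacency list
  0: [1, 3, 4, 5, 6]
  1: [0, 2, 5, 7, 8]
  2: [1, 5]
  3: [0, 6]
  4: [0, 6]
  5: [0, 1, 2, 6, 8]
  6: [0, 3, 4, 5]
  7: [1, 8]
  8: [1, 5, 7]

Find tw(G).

2

A width-2 tree decomposition is:
Bags: B1 = {0, 4, 6}  B2 = {0, 5, 6}  B3 = {0, 1, 5}  B4 = {1, 5, 8}  B5 = {1, 2, 5}  B6 = {1, 7, 8}  B7 = {0, 3, 6}
Tree: B1–B2, B2–B3, B3–B4, B3–B5, B4–B6, B1–B7
Every bag has size at most 3, so the width is 3 − 1 = 2 and tw(G) ≤ 2. For the lower bound, the 3 vertices {0, 1, 5} are pairwise adjacent, and any tree decomposition puts a clique entirely inside one bag — forcing width ≥ 2. Therefore the treewidth is 2.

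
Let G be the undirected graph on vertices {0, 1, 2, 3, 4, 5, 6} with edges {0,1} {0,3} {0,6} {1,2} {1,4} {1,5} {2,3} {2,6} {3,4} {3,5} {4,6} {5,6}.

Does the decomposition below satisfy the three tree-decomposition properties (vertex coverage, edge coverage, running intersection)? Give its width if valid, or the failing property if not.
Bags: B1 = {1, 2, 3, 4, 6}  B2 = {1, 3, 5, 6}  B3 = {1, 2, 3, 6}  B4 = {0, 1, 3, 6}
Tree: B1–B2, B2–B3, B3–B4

A tree decomposition must satisfy three properties: every vertex lies in some bag; for every edge, both endpoints lie together in some bag; and for every vertex, the bags containing it form a connected subtree. Here bags containing vertex 2 are not connected in the tree, so the decomposition is invalid.

No — bags containing vertex 2 are not connected in the tree.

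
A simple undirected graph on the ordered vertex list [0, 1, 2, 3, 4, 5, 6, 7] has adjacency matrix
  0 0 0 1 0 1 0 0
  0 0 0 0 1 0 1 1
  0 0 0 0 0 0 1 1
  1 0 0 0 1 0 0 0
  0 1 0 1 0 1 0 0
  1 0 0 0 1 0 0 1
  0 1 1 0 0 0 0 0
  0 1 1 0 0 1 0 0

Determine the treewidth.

A width-2 tree decomposition is:
Bags: B1 = {1, 2, 6}  B2 = {1, 2, 7}  B3 = {1, 4, 7}  B4 = {4, 5, 7}  B5 = {3, 4, 5}  B6 = {0, 3, 5}
Tree: B1–B2, B2–B3, B3–B4, B4–B5, B5–B6
Every bag has size at most 3, so the width is 3 − 1 = 2 and tw(G) ≤ 2. For the lower bound, G contains the cycle 6–2–7–1–6, so G is not a forest; only forests have treewidth ≤ 1, hence tw(G) ≥ 2. Therefore the treewidth is 2.

2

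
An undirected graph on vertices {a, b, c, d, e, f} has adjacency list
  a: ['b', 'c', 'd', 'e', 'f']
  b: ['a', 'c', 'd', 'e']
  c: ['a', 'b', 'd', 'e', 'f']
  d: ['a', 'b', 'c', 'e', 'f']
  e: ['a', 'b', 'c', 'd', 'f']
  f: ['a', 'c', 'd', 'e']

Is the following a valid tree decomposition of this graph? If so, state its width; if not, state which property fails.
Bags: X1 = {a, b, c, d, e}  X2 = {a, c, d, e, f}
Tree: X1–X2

Yes; width 4.

Every vertex of G appears in some bag (union = {a, b, c, d, e, f}); every edge is covered by a bag; and for each vertex v the set of bags containing v is connected in the bag tree. The decomposition is therefore valid. The largest bag has 5 vertices, so the width is 4.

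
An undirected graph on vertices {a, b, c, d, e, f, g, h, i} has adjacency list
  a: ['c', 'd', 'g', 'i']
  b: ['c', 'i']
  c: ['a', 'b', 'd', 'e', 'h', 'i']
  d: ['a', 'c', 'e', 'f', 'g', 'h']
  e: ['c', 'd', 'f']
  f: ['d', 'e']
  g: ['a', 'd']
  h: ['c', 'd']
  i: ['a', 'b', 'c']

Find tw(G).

A width-2 tree decomposition is:
Bags: B1 = {a, c, d}  B2 = {a, c, i}  B3 = {c, d, e}  B4 = {c, d, h}  B5 = {a, d, g}  B6 = {b, c, i}  B7 = {d, e, f}
Tree: B1–B2, B1–B3, B1–B4, B1–B5, B2–B6, B3–B7
Each bag holds 3 vertices, so the decomposition has width 2, which upper-bounds the treewidth. For the lower bound, the 3 vertices {a, d, g} are pairwise adjacent, and any tree decomposition puts a clique entirely inside one bag — forcing width ≥ 2. Combining the bounds, tw(G) = 2.

2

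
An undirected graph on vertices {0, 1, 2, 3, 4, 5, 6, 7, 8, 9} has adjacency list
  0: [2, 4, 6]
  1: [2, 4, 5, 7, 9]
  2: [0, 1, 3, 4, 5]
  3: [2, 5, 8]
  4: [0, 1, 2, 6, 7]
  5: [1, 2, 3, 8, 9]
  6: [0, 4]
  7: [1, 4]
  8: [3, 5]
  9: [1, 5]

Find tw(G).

2

A width-2 tree decomposition is:
Bags: B1 = {1, 2, 4}  B2 = {0, 2, 4}  B3 = {1, 4, 7}  B4 = {1, 2, 5}  B5 = {0, 4, 6}  B6 = {2, 3, 5}  B7 = {3, 5, 8}  B8 = {1, 5, 9}
Tree: B1–B2, B1–B3, B1–B4, B2–B5, B4–B6, B6–B7, B4–B8
Each bag holds 3 vertices, so the decomposition has width 2, which upper-bounds the treewidth. Conversely, {0, 2, 4} is a clique of size 3, and the vertices of any clique must share a bag in every tree decomposition; so some bag has ≥ 3 vertices and tw(G) ≥ 2. Hence tw(G) = 2 exactly.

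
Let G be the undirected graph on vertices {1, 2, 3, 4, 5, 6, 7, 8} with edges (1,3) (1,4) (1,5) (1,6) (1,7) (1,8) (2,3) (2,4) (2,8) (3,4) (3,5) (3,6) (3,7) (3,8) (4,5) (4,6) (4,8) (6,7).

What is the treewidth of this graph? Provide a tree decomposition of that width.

Treewidth 3.
One such decomposition:
Bags: B1 = {1, 3, 6, 7}  B2 = {1, 3, 4, 6}  B3 = {1, 3, 4, 8}  B4 = {2, 3, 4, 8}  B5 = {1, 3, 4, 5}
Tree: B1–B2, B2–B3, B3–B4, B3–B5

Every bag has size at most 4, so the width is 4 − 1 = 3 and tw(G) ≤ 3. Conversely, {1, 3, 4, 8} is a clique of size 4, and the vertices of any clique must share a bag in every tree decomposition; so some bag has ≥ 4 vertices and tw(G) ≥ 3. Combining the bounds, tw(G) = 3.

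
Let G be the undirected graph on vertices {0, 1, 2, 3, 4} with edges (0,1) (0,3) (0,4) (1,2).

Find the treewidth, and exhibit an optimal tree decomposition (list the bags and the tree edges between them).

Treewidth 1.
One such decomposition:
Bags: B1 = {1, 2}  B2 = {0, 1}  B3 = {0, 3}  B4 = {0, 4}
Tree: B1–B2, B2–B3, B3–B4

The largest bag has 2 vertices, giving width 1; this decomposition certifies tw(G) ≤ 1. G has an edge, so its treewidth is at least 1. The upper and lower bounds meet at 1, so that is the treewidth.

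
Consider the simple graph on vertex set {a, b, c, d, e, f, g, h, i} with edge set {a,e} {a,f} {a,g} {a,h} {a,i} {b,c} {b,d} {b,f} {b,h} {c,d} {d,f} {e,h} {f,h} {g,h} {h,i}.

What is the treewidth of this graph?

2

A width-2 tree decomposition is:
Bags: B1 = {b, c, d}  B2 = {b, d, f}  B3 = {b, f, h}  B4 = {a, f, h}  B5 = {a, g, h}  B6 = {a, e, h}  B7 = {a, h, i}
Tree: B1–B2, B2–B3, B3–B4, B4–B5, B5–B6, B5–B7
Every bag has size at most 3, so the width is 3 − 1 = 2 and tw(G) ≤ 2. On the other hand G contains the 3-clique {b, c, d}. A clique must lie in a single bag of any decomposition, so no decomposition can have width below 2. The upper and lower bounds meet at 2, so that is the treewidth.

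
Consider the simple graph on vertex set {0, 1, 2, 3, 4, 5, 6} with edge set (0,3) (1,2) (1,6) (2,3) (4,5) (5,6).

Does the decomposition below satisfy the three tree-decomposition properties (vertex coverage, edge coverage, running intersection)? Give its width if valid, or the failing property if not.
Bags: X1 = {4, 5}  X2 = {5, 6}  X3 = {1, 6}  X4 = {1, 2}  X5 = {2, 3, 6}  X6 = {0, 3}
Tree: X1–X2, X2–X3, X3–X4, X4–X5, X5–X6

No — bags containing vertex 6 are not connected in the tree.

A tree decomposition must satisfy three properties: every vertex lies in some bag; for every edge, both endpoints lie together in some bag; and for every vertex, the bags containing it form a connected subtree. Here bags containing vertex 6 are not connected in the tree, so the decomposition is invalid.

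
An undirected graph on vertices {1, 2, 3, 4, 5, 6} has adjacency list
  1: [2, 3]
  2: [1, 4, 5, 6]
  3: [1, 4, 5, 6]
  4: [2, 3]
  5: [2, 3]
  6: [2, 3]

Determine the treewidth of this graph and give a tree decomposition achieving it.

Treewidth 2.
One such decomposition:
Bags: B1 = {1, 2, 3}  B2 = {2, 3, 4}  B3 = {2, 3, 5}  B4 = {2, 3, 6}
Tree: B1–B2, B2–B3, B3–B4

Each bag holds 3 vertices, so the decomposition has width 2, which upper-bounds the treewidth. For the lower bound, G contains the cycle 1–2–4–3–1, so G is not a forest; only forests have treewidth ≤ 1, hence tw(G) ≥ 2. Therefore the treewidth is 2.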